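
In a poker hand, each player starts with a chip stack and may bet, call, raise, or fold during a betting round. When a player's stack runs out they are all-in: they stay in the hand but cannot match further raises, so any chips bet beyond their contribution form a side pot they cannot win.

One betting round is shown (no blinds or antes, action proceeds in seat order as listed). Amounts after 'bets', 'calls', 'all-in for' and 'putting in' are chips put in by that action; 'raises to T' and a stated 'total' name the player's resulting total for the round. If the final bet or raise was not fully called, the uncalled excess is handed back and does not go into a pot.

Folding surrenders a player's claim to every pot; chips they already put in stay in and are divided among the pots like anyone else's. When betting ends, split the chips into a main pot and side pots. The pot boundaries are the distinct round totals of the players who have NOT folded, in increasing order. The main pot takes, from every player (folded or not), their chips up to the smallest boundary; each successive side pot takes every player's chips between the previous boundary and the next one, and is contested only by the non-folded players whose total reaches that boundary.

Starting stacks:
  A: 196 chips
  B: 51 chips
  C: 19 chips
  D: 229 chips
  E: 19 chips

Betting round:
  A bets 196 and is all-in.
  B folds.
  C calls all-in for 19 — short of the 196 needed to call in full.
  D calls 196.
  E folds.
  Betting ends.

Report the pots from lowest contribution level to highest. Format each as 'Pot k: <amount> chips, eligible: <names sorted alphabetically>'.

Pot 1: 57 chips, eligible: A, C, D
Pot 2: 354 chips, eligible: A, D

Derivation:
Contributions: A=196, C=19, D=196
Folded: B, E
Pot levels (distinct totals of non-folded players): 19, 196
Layer 1-19: 19 each from A, C, D = 19*3 = 57 chips; eligible A, C, D
Layer 20-196: 177 each from A, D = 177*2 = 354 chips; eligible A, D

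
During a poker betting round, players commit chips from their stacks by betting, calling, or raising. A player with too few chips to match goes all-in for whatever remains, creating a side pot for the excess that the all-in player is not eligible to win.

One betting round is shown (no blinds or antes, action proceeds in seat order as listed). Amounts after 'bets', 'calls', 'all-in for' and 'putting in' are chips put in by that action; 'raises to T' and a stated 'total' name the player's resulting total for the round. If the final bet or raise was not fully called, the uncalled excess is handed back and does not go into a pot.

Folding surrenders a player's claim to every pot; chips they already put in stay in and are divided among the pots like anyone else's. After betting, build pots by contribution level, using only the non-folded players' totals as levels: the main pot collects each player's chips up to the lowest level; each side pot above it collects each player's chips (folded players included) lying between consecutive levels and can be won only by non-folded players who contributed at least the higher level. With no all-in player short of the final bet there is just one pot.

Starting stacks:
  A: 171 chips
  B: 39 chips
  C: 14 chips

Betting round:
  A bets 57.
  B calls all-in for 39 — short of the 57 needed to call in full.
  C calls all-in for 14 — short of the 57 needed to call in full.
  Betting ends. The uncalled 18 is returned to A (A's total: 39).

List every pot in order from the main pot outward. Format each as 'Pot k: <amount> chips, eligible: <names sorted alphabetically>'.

Contributions (after 18 returned to A): A=39, B=39, C=14
Pot levels (distinct totals of non-folded players): 14, 39
Layer 1-14: 14 each from A, B, C = 14*3 = 42 chips; eligible A, B, C
Layer 15-39: 25 each from A, B = 25*2 = 50 chips; eligible A, B

Pot 1: 42 chips, eligible: A, B, C
Pot 2: 50 chips, eligible: A, B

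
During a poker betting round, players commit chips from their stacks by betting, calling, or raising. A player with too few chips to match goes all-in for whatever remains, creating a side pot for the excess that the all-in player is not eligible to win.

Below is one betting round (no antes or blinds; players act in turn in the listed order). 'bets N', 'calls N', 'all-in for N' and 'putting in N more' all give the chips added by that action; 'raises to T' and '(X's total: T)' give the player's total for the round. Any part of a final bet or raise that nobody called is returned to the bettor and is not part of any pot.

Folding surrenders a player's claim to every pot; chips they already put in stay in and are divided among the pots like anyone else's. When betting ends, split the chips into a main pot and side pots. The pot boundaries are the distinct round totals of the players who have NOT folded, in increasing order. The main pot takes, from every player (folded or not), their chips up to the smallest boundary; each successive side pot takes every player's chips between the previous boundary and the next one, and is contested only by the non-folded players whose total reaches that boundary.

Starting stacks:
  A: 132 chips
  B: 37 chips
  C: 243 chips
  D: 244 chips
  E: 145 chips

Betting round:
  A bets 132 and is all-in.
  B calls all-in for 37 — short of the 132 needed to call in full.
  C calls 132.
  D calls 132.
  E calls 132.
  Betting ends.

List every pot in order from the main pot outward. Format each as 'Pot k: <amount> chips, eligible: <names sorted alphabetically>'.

Pot 1: 185 chips, eligible: A, B, C, D, E
Pot 2: 380 chips, eligible: A, C, D, E

Derivation:
Contributions: A=132, B=37, C=132, D=132, E=132
Pot levels (distinct totals of non-folded players): 37, 132
Layer 1-37: 37 each from A, B, C, D, E = 37*5 = 185 chips; eligible A, B, C, D, E
Layer 38-132: 95 each from A, C, D, E = 95*4 = 380 chips; eligible A, C, D, E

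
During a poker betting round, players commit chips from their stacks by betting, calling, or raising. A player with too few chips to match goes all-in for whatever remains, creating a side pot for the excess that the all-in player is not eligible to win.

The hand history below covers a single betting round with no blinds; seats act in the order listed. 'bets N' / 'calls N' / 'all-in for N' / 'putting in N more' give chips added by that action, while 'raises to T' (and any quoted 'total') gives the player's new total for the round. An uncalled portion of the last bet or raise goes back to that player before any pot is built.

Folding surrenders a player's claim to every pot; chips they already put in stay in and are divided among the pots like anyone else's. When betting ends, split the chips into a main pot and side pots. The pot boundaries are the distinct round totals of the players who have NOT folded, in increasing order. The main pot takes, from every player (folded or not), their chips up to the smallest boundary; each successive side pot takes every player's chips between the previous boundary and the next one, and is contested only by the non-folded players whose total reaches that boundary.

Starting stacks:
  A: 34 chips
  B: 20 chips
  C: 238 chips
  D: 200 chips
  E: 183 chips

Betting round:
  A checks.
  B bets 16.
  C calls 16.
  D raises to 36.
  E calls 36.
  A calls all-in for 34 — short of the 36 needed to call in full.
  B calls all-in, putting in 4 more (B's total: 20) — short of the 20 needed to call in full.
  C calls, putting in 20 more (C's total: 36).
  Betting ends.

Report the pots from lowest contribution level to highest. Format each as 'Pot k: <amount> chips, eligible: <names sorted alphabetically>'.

Pot 1: 100 chips, eligible: A, B, C, D, E
Pot 2: 56 chips, eligible: A, C, D, E
Pot 3: 6 chips, eligible: C, D, E

Derivation:
Contributions: A=34, B=20, C=36, D=36, E=36
Pot levels (distinct totals of non-folded players): 20, 34, 36
Layer 1-20: 20 each from A, B, C, D, E = 20*5 = 100 chips; eligible A, B, C, D, E
Layer 21-34: 14 each from A, C, D, E = 14*4 = 56 chips; eligible A, C, D, E
Layer 35-36: 2 each from C, D, E = 2*3 = 6 chips; eligible C, D, E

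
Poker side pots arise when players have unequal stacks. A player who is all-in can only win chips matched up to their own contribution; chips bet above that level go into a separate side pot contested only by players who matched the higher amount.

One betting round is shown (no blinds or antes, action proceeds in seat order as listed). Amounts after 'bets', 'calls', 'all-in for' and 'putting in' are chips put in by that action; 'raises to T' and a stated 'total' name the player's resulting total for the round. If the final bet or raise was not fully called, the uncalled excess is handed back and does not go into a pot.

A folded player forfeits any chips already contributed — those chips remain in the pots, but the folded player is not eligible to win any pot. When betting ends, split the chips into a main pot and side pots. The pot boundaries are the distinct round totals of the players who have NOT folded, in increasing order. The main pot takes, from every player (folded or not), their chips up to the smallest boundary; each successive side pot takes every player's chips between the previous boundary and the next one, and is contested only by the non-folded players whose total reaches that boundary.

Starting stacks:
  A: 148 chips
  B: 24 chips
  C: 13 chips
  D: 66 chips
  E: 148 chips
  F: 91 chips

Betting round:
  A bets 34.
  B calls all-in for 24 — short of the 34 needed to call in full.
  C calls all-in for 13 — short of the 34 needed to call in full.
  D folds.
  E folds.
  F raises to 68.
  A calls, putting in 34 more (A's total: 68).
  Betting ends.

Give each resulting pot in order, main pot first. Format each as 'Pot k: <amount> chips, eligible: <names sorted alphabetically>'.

Contributions: A=68, B=24, C=13, F=68
Folded: D, E
Pot levels (distinct totals of non-folded players): 13, 24, 68
Layer 1-13: 13 each from A, B, C, F = 13*4 = 52 chips; eligible A, B, C, F
Layer 14-24: 11 each from A, B, F = 11*3 = 33 chips; eligible A, B, F
Layer 25-68: 44 each from A, F = 44*2 = 88 chips; eligible A, F

Pot 1: 52 chips, eligible: A, B, C, F
Pot 2: 33 chips, eligible: A, B, F
Pot 3: 88 chips, eligible: A, F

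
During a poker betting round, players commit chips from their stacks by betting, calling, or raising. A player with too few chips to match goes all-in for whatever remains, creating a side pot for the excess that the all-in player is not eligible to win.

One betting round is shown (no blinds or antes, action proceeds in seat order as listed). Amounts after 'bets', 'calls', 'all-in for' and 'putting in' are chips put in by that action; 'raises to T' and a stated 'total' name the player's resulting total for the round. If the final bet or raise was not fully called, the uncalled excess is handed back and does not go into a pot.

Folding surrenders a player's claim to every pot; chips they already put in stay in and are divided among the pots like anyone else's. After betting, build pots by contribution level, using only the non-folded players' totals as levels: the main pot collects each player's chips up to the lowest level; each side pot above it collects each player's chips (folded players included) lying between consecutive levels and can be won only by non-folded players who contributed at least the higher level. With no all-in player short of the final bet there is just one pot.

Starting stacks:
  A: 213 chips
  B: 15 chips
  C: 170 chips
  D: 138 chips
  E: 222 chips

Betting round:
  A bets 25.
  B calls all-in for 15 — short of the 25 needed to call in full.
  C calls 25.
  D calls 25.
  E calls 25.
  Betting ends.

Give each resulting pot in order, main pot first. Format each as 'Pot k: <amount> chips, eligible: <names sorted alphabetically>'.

Pot 1: 75 chips, eligible: A, B, C, D, E
Pot 2: 40 chips, eligible: A, C, D, E

Derivation:
Contributions: A=25, B=15, C=25, D=25, E=25
Pot levels (distinct totals of non-folded players): 15, 25
Layer 1-15: 15 each from A, B, C, D, E = 15*5 = 75 chips; eligible A, B, C, D, E
Layer 16-25: 10 each from A, C, D, E = 10*4 = 40 chips; eligible A, C, D, E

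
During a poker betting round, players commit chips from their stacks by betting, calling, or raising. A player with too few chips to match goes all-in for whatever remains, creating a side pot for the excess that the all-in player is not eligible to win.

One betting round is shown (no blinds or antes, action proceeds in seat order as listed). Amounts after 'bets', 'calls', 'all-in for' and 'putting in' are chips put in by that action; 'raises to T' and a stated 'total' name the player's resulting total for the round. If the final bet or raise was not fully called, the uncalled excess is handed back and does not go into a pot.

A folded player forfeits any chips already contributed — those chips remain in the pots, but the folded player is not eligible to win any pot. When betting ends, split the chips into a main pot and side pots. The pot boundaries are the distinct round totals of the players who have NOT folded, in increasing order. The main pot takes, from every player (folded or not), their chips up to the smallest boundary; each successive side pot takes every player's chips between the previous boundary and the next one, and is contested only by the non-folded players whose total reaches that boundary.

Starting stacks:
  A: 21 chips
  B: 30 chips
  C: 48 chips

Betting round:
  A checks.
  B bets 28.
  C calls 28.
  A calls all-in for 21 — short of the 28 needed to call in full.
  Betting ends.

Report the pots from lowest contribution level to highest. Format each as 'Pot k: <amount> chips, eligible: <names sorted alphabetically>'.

Contributions: A=21, B=28, C=28
Pot levels (distinct totals of non-folded players): 21, 28
Layer 1-21: 21 each from A, B, C = 21*3 = 63 chips; eligible A, B, C
Layer 22-28: 7 each from B, C = 7*2 = 14 chips; eligible B, C

Pot 1: 63 chips, eligible: A, B, C
Pot 2: 14 chips, eligible: B, C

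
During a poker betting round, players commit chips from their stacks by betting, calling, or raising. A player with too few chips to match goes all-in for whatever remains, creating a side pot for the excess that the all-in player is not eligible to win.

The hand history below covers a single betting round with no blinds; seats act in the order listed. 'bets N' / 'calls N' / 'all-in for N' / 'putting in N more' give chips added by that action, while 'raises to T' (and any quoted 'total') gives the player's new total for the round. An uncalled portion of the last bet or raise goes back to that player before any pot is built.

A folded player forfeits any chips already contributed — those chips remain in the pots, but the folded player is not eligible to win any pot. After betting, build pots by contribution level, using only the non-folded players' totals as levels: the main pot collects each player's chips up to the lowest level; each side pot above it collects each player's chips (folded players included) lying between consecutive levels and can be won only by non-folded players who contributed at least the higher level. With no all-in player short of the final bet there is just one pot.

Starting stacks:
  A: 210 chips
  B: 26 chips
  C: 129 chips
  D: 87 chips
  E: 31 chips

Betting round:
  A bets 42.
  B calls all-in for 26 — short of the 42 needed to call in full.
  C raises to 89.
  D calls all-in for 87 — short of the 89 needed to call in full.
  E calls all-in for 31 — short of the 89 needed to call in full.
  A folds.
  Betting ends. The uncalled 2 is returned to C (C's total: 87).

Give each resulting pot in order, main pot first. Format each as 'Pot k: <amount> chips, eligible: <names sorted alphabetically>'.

Contributions (after 2 returned to C): A=42, B=26, C=87, D=87, E=31
Folded: A
Pot levels (distinct totals of non-folded players): 26, 31, 87
Layer 1-26: 26 each from A, B, C, D, E = 26*5 = 130 chips; eligible B, C, D, E
Layer 27-31: 5 each from A, C, D, E = 5*4 = 20 chips; eligible C, D, E
Layer 32-87: A 11 + C 56 + D 56 = 123 chips; eligible C, D

Pot 1: 130 chips, eligible: B, C, D, E
Pot 2: 20 chips, eligible: C, D, E
Pot 3: 123 chips, eligible: C, D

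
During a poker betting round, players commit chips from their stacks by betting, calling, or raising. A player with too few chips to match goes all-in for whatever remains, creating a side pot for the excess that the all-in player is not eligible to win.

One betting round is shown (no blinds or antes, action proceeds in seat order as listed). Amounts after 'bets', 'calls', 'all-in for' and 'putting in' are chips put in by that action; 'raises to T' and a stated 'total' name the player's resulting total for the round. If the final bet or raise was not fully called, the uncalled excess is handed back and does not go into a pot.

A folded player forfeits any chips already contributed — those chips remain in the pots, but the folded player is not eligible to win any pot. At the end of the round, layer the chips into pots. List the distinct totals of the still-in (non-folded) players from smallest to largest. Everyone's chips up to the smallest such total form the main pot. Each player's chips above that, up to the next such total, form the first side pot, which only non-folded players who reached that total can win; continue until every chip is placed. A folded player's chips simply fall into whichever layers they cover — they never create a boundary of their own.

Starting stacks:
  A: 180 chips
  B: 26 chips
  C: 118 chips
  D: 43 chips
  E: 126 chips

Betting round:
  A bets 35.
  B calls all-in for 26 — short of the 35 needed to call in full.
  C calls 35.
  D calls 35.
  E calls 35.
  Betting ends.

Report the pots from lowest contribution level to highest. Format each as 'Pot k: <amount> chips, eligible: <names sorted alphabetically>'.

Pot 1: 130 chips, eligible: A, B, C, D, E
Pot 2: 36 chips, eligible: A, C, D, E

Derivation:
Contributions: A=35, B=26, C=35, D=35, E=35
Pot levels (distinct totals of non-folded players): 26, 35
Layer 1-26: 26 each from A, B, C, D, E = 26*5 = 130 chips; eligible A, B, C, D, E
Layer 27-35: 9 each from A, C, D, E = 9*4 = 36 chips; eligible A, C, D, E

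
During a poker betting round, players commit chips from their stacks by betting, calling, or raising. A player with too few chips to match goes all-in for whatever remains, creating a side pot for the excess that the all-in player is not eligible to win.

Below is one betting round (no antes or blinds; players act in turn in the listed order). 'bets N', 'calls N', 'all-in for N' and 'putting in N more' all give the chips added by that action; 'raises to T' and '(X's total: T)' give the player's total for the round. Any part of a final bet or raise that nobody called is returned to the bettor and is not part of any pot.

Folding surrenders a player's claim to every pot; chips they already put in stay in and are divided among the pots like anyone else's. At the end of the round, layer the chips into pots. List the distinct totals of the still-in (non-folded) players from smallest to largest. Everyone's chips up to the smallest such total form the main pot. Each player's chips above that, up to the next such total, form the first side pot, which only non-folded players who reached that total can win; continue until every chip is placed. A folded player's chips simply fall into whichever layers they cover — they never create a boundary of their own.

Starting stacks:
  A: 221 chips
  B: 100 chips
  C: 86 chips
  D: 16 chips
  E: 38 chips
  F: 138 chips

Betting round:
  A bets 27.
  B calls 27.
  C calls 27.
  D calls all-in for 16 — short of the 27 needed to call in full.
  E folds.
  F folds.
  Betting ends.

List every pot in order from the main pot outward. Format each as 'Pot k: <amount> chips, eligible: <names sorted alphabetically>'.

Pot 1: 64 chips, eligible: A, B, C, D
Pot 2: 33 chips, eligible: A, B, C

Derivation:
Contributions: A=27, B=27, C=27, D=16
Folded: E, F
Pot levels (distinct totals of non-folded players): 16, 27
Layer 1-16: 16 each from A, B, C, D = 16*4 = 64 chips; eligible A, B, C, D
Layer 17-27: 11 each from A, B, C = 11*3 = 33 chips; eligible A, B, C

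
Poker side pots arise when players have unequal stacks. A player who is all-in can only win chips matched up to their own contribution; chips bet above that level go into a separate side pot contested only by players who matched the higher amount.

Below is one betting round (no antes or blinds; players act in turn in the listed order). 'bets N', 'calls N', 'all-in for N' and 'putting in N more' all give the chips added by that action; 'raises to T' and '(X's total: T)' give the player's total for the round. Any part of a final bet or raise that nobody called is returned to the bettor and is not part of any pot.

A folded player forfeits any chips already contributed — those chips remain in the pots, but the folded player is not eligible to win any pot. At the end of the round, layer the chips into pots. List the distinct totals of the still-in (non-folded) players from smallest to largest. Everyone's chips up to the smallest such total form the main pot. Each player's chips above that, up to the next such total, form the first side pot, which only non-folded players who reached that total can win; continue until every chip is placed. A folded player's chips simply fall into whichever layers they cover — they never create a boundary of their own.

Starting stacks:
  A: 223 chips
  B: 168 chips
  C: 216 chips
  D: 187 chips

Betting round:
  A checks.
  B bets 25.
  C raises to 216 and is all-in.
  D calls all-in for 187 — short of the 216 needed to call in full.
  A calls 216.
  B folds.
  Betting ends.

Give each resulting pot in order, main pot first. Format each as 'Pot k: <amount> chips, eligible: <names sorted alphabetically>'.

Pot 1: 586 chips, eligible: A, C, D
Pot 2: 58 chips, eligible: A, C

Derivation:
Contributions: A=216, B=25, C=216, D=187
Folded: B
Pot levels (distinct totals of non-folded players): 187, 216
Layer 1-187: A 187 + B 25 + C 187 + D 187 = 586 chips; eligible A, C, D
Layer 188-216: 29 each from A, C = 29*2 = 58 chips; eligible A, C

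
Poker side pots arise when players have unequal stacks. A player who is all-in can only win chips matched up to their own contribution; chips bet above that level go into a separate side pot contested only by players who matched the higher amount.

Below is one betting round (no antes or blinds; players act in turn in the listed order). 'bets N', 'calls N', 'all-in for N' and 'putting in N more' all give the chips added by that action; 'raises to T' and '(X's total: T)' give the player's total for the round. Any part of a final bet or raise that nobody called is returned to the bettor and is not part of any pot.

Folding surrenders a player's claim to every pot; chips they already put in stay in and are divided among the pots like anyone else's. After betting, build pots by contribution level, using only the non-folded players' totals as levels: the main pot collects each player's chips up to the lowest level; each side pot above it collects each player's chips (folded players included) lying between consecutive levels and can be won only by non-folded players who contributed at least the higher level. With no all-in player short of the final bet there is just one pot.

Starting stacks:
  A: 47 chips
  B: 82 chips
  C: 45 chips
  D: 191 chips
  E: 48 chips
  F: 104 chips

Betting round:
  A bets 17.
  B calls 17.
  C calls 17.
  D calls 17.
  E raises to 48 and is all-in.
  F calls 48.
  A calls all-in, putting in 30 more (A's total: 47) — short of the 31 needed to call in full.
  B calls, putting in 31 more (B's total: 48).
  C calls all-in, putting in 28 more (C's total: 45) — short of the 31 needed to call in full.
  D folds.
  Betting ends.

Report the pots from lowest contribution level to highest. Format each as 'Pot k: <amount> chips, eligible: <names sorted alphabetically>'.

Pot 1: 242 chips, eligible: A, B, C, E, F
Pot 2: 8 chips, eligible: A, B, E, F
Pot 3: 3 chips, eligible: B, E, F

Derivation:
Contributions: A=47, B=48, C=45, D=17, E=48, F=48
Folded: D
Pot levels (distinct totals of non-folded players): 45, 47, 48
Layer 1-45: A 45 + B 45 + C 45 + D 17 + E 45 + F 45 = 242 chips; eligible A, B, C, E, F
Layer 46-47: 2 each from A, B, E, F = 2*4 = 8 chips; eligible A, B, E, F
Layer 48-48: 1 each from B, E, F = 1*3 = 3 chips; eligible B, E, F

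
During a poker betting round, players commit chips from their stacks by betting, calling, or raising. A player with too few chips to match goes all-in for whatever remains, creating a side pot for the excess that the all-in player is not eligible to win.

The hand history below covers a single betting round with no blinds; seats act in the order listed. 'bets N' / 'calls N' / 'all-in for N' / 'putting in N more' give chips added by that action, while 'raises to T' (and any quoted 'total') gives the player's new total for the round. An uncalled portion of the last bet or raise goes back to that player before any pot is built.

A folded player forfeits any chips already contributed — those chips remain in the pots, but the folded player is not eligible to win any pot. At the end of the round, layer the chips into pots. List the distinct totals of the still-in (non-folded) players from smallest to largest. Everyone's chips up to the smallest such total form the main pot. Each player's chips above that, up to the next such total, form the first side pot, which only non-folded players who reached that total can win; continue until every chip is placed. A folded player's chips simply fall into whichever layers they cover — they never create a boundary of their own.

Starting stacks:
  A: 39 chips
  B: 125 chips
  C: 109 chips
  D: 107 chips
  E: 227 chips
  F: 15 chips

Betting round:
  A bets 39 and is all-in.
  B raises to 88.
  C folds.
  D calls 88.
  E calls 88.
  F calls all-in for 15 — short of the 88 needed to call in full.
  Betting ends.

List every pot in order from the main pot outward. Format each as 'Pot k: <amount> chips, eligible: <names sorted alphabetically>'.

Contributions: A=39, B=88, D=88, E=88, F=15
Folded: C
Pot levels (distinct totals of non-folded players): 15, 39, 88
Layer 1-15: 15 each from A, B, D, E, F = 15*5 = 75 chips; eligible A, B, D, E, F
Layer 16-39: 24 each from A, B, D, E = 24*4 = 96 chips; eligible A, B, D, E
Layer 40-88: 49 each from B, D, E = 49*3 = 147 chips; eligible B, D, E

Pot 1: 75 chips, eligible: A, B, D, E, F
Pot 2: 96 chips, eligible: A, B, D, E
Pot 3: 147 chips, eligible: B, D, E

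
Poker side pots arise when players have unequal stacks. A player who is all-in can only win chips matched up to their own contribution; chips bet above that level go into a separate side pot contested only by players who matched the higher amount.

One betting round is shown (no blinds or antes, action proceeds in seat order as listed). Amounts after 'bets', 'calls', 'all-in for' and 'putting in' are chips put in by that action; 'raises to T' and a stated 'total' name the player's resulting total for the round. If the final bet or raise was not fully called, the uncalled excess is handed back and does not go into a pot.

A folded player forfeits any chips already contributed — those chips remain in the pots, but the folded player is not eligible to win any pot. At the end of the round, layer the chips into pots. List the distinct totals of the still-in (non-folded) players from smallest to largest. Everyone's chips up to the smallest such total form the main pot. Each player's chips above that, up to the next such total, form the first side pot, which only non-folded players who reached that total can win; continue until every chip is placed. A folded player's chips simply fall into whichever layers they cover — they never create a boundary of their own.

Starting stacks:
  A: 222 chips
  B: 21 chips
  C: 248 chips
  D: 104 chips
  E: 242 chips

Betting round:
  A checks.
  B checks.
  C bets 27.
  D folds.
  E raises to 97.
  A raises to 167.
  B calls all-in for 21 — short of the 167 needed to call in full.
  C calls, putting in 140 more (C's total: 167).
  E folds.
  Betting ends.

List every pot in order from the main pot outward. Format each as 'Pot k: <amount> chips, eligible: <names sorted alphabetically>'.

Pot 1: 84 chips, eligible: A, B, C
Pot 2: 368 chips, eligible: A, C

Derivation:
Contributions: A=167, B=21, C=167, E=97
Folded: D, E
Pot levels (distinct totals of non-folded players): 21, 167
Layer 1-21: 21 each from A, B, C, E = 21*4 = 84 chips; eligible A, B, C
Layer 22-167: A 146 + C 146 + E 76 = 368 chips; eligible A, C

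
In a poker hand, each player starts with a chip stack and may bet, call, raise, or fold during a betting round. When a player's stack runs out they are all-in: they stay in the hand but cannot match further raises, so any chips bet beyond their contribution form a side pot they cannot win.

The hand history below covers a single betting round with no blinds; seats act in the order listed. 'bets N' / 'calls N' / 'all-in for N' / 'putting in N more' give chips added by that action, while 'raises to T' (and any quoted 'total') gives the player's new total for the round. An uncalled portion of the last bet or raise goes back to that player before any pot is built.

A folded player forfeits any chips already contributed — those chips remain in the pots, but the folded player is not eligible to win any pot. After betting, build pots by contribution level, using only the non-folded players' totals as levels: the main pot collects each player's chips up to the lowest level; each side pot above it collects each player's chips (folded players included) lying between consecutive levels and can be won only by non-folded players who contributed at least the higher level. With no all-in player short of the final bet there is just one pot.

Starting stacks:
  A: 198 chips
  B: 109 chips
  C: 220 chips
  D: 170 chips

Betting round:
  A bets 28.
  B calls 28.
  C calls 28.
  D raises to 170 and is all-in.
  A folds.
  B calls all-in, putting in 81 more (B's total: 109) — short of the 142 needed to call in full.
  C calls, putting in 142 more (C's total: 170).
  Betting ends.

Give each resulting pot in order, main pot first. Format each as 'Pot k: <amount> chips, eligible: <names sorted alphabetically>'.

Pot 1: 355 chips, eligible: B, C, D
Pot 2: 122 chips, eligible: C, D

Derivation:
Contributions: A=28, B=109, C=170, D=170
Folded: A
Pot levels (distinct totals of non-folded players): 109, 170
Layer 1-109: A 28 + B 109 + C 109 + D 109 = 355 chips; eligible B, C, D
Layer 110-170: 61 each from C, D = 61*2 = 122 chips; eligible C, D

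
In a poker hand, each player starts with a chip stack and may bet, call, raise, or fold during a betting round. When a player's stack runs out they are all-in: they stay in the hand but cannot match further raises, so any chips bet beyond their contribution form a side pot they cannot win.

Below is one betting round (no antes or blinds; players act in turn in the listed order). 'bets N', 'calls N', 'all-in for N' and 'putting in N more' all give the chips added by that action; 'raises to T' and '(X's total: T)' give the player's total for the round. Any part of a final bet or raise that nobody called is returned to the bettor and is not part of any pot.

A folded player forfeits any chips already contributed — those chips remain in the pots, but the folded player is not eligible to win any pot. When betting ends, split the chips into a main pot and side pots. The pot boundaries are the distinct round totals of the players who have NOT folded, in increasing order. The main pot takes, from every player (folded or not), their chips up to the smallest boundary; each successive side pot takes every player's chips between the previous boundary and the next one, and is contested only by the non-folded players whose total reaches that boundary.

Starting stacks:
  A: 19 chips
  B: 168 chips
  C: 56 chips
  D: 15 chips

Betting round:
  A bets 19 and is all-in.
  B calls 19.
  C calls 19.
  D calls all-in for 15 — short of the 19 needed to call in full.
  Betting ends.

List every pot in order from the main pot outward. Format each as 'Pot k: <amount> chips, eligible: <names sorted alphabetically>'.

Pot 1: 60 chips, eligible: A, B, C, D
Pot 2: 12 chips, eligible: A, B, C

Derivation:
Contributions: A=19, B=19, C=19, D=15
Pot levels (distinct totals of non-folded players): 15, 19
Layer 1-15: 15 each from A, B, C, D = 15*4 = 60 chips; eligible A, B, C, D
Layer 16-19: 4 each from A, B, C = 4*3 = 12 chips; eligible A, B, C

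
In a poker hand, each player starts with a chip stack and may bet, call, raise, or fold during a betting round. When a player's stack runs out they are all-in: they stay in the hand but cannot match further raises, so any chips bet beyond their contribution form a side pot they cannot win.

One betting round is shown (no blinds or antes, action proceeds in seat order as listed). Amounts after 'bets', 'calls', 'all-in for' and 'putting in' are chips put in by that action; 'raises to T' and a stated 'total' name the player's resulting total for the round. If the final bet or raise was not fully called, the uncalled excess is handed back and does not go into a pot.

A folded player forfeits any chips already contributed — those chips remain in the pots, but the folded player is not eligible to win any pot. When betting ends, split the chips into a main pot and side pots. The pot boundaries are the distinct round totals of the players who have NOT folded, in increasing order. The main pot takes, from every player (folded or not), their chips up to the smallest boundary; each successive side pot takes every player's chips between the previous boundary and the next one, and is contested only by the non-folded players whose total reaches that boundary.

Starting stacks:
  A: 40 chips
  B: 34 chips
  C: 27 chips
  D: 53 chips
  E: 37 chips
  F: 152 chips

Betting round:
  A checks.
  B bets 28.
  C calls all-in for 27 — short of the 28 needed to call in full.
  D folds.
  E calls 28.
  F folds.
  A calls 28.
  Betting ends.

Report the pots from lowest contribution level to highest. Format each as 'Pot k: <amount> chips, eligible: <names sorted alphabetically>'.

Pot 1: 108 chips, eligible: A, B, C, E
Pot 2: 3 chips, eligible: A, B, E

Derivation:
Contributions: A=28, B=28, C=27, E=28
Folded: D, F
Pot levels (distinct totals of non-folded players): 27, 28
Layer 1-27: 27 each from A, B, C, E = 27*4 = 108 chips; eligible A, B, C, E
Layer 28-28: 1 each from A, B, E = 1*3 = 3 chips; eligible A, B, E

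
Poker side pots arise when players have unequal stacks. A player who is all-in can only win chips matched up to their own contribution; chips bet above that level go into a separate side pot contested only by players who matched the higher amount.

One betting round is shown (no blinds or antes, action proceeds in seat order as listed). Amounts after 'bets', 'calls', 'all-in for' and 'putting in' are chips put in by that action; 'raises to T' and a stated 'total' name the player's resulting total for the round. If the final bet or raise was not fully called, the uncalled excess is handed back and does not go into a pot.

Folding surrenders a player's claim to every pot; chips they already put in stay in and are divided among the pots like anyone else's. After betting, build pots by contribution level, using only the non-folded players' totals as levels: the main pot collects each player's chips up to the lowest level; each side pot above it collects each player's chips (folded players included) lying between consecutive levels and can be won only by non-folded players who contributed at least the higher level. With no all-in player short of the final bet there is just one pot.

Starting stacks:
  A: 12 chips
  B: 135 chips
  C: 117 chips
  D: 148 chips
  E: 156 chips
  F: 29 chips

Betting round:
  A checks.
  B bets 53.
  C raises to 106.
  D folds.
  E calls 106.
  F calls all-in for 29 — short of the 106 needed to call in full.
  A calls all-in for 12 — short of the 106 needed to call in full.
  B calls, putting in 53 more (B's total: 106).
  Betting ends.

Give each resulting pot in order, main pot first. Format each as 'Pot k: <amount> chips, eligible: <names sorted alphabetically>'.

Contributions: A=12, B=106, C=106, E=106, F=29
Folded: D
Pot levels (distinct totals of non-folded players): 12, 29, 106
Layer 1-12: 12 each from A, B, C, E, F = 12*5 = 60 chips; eligible A, B, C, E, F
Layer 13-29: 17 each from B, C, E, F = 17*4 = 68 chips; eligible B, C, E, F
Layer 30-106: 77 each from B, C, E = 77*3 = 231 chips; eligible B, C, E

Pot 1: 60 chips, eligible: A, B, C, E, F
Pot 2: 68 chips, eligible: B, C, E, F
Pot 3: 231 chips, eligible: B, C, E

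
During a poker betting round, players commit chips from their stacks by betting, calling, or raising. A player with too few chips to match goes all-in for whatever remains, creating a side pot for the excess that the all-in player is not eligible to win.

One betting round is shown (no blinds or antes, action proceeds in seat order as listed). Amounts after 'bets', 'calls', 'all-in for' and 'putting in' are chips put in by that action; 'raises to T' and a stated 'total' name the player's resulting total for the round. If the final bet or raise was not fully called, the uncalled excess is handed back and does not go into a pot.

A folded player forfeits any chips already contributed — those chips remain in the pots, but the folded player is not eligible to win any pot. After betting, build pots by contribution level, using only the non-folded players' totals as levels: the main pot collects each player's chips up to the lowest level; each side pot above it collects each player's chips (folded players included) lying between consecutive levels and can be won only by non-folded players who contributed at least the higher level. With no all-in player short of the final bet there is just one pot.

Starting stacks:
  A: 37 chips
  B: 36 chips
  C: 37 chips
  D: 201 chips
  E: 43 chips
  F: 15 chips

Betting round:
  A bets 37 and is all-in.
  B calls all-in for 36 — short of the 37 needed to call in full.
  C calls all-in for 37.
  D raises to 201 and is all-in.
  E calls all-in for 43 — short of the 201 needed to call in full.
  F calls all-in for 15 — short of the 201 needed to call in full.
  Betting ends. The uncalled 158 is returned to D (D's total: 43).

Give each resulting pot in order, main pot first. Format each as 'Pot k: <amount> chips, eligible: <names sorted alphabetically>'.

Pot 1: 90 chips, eligible: A, B, C, D, E, F
Pot 2: 105 chips, eligible: A, B, C, D, E
Pot 3: 4 chips, eligible: A, C, D, E
Pot 4: 12 chips, eligible: D, E

Derivation:
Contributions (after 158 returned to D): A=37, B=36, C=37, D=43, E=43, F=15
Pot levels (distinct totals of non-folded players): 15, 36, 37, 43
Layer 1-15: 15 each from A, B, C, D, E, F = 15*6 = 90 chips; eligible A, B, C, D, E, F
Layer 16-36: 21 each from A, B, C, D, E = 21*5 = 105 chips; eligible A, B, C, D, E
Layer 37-37: 1 each from A, C, D, E = 1*4 = 4 chips; eligible A, C, D, E
Layer 38-43: 6 each from D, E = 6*2 = 12 chips; eligible D, E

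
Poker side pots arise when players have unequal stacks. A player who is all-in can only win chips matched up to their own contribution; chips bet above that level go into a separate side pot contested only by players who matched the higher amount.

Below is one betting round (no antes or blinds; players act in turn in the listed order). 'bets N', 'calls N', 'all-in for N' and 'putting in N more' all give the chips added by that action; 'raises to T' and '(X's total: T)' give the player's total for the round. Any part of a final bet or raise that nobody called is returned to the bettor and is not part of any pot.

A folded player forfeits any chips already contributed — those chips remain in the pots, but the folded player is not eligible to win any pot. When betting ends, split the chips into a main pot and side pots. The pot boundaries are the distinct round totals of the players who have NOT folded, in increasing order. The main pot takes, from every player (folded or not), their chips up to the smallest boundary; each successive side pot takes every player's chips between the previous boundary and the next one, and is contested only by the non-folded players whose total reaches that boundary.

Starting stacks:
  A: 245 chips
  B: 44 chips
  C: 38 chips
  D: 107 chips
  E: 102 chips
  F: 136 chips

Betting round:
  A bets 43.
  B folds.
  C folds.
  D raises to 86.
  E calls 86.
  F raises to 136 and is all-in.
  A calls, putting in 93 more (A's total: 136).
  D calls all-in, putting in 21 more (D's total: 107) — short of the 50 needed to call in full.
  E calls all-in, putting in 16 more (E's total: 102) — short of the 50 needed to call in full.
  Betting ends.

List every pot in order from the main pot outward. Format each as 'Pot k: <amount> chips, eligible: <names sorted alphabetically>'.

Pot 1: 408 chips, eligible: A, D, E, F
Pot 2: 15 chips, eligible: A, D, F
Pot 3: 58 chips, eligible: A, F

Derivation:
Contributions: A=136, D=107, E=102, F=136
Folded: B, C
Pot levels (distinct totals of non-folded players): 102, 107, 136
Layer 1-102: 102 each from A, D, E, F = 102*4 = 408 chips; eligible A, D, E, F
Layer 103-107: 5 each from A, D, F = 5*3 = 15 chips; eligible A, D, F
Layer 108-136: 29 each from A, F = 29*2 = 58 chips; eligible A, F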